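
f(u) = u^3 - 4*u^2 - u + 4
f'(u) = 3*u^2 - 8*u - 1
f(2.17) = -6.79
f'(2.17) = -4.23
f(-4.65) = -178.38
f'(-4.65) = 101.07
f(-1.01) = -0.10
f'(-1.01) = 10.14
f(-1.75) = -11.86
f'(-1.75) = 22.19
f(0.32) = 3.30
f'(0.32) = -3.25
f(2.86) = -8.18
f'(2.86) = 0.66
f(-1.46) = -6.18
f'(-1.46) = 17.07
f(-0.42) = 3.64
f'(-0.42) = 2.89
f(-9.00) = -1040.00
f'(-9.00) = 314.00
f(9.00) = 400.00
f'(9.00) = 170.00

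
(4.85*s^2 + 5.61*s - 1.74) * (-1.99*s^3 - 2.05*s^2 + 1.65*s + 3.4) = -9.6515*s^5 - 21.1064*s^4 - 0.0353999999999992*s^3 + 29.3135*s^2 + 16.203*s - 5.916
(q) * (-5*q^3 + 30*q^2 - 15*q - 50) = -5*q^4 + 30*q^3 - 15*q^2 - 50*q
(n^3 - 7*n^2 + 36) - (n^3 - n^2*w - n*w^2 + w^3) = n^2*w - 7*n^2 + n*w^2 - w^3 + 36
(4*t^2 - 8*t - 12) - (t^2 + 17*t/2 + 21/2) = 3*t^2 - 33*t/2 - 45/2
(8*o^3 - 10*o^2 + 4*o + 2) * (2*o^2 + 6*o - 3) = 16*o^5 + 28*o^4 - 76*o^3 + 58*o^2 - 6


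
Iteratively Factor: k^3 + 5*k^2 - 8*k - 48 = (k - 3)*(k^2 + 8*k + 16) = (k - 3)*(k + 4)*(k + 4)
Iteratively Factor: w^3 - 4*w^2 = (w - 4)*(w^2) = w*(w - 4)*(w)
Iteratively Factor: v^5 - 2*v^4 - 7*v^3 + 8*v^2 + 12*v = (v)*(v^4 - 2*v^3 - 7*v^2 + 8*v + 12) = v*(v - 3)*(v^3 + v^2 - 4*v - 4) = v*(v - 3)*(v + 2)*(v^2 - v - 2) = v*(v - 3)*(v + 1)*(v + 2)*(v - 2)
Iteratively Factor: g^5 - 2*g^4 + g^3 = (g - 1)*(g^4 - g^3) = (g - 1)^2*(g^3) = g*(g - 1)^2*(g^2) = g^2*(g - 1)^2*(g)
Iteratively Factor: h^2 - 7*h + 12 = (h - 3)*(h - 4)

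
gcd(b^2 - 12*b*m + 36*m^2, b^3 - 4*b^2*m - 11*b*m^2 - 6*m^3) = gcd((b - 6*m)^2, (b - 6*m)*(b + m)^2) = b - 6*m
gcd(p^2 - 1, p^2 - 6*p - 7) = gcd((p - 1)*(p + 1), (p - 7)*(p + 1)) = p + 1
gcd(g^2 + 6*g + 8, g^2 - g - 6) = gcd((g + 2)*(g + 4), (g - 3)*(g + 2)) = g + 2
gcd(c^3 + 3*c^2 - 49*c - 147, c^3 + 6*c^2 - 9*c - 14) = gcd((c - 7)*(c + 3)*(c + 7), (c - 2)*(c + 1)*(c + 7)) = c + 7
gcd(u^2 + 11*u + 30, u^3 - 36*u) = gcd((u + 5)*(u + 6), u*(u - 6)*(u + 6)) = u + 6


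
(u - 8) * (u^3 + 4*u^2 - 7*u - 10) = u^4 - 4*u^3 - 39*u^2 + 46*u + 80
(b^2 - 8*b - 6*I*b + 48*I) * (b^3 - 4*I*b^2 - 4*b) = b^5 - 8*b^4 - 10*I*b^4 - 28*b^3 + 80*I*b^3 + 224*b^2 + 24*I*b^2 - 192*I*b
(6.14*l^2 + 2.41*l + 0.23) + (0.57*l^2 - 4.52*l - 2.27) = 6.71*l^2 - 2.11*l - 2.04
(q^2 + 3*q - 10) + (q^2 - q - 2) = 2*q^2 + 2*q - 12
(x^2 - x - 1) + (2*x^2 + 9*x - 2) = 3*x^2 + 8*x - 3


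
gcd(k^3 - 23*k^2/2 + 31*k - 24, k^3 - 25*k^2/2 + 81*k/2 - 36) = k^2 - 19*k/2 + 12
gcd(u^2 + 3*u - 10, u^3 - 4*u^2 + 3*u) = 1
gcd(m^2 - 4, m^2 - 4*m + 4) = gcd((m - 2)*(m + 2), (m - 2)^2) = m - 2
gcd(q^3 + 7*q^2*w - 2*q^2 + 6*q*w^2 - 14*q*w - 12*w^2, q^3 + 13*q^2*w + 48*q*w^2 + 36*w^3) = q^2 + 7*q*w + 6*w^2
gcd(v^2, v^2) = v^2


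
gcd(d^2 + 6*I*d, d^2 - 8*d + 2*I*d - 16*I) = 1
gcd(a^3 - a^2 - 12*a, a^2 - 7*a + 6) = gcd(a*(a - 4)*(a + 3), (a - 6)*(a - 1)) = 1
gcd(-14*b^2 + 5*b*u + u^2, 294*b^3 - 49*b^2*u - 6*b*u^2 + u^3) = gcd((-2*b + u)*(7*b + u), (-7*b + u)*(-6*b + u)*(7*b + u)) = 7*b + u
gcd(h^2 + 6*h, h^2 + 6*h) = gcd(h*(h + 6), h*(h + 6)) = h^2 + 6*h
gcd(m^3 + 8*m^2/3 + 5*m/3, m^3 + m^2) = m^2 + m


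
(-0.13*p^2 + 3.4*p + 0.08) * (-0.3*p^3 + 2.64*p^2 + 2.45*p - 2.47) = 0.039*p^5 - 1.3632*p^4 + 8.6335*p^3 + 8.8623*p^2 - 8.202*p - 0.1976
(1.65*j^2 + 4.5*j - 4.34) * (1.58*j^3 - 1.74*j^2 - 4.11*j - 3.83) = 2.607*j^5 + 4.239*j^4 - 21.4687*j^3 - 17.2629*j^2 + 0.602400000000003*j + 16.6222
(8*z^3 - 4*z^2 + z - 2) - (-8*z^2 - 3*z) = 8*z^3 + 4*z^2 + 4*z - 2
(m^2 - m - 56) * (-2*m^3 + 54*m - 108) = -2*m^5 + 2*m^4 + 166*m^3 - 162*m^2 - 2916*m + 6048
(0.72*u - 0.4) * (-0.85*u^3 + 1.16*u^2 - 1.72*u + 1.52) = -0.612*u^4 + 1.1752*u^3 - 1.7024*u^2 + 1.7824*u - 0.608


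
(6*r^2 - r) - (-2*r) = 6*r^2 + r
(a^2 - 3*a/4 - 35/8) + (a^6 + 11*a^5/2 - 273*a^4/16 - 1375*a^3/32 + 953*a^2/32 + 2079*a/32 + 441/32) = a^6 + 11*a^5/2 - 273*a^4/16 - 1375*a^3/32 + 985*a^2/32 + 2055*a/32 + 301/32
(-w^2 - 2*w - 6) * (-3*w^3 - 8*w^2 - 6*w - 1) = 3*w^5 + 14*w^4 + 40*w^3 + 61*w^2 + 38*w + 6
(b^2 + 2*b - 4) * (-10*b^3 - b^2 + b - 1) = -10*b^5 - 21*b^4 + 39*b^3 + 5*b^2 - 6*b + 4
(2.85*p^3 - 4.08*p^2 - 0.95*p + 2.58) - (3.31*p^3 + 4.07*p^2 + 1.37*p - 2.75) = -0.46*p^3 - 8.15*p^2 - 2.32*p + 5.33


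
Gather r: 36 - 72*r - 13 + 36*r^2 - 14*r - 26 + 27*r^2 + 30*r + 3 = 63*r^2 - 56*r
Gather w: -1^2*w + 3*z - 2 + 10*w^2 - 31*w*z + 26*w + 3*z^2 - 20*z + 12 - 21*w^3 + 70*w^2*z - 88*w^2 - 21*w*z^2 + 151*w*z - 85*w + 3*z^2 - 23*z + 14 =-21*w^3 + w^2*(70*z - 78) + w*(-21*z^2 + 120*z - 60) + 6*z^2 - 40*z + 24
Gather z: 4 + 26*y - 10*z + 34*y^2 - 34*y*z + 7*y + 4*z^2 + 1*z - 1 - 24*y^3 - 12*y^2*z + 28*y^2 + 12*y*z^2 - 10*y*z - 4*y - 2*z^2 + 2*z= -24*y^3 + 62*y^2 + 29*y + z^2*(12*y + 2) + z*(-12*y^2 - 44*y - 7) + 3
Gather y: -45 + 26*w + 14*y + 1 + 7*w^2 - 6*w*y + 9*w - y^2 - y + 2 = 7*w^2 + 35*w - y^2 + y*(13 - 6*w) - 42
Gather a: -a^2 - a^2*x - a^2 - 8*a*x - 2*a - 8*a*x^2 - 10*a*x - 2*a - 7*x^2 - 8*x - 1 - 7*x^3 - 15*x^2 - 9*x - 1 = a^2*(-x - 2) + a*(-8*x^2 - 18*x - 4) - 7*x^3 - 22*x^2 - 17*x - 2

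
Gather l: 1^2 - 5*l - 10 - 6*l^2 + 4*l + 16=-6*l^2 - l + 7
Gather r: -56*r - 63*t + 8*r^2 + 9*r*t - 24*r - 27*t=8*r^2 + r*(9*t - 80) - 90*t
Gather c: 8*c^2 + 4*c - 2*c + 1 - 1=8*c^2 + 2*c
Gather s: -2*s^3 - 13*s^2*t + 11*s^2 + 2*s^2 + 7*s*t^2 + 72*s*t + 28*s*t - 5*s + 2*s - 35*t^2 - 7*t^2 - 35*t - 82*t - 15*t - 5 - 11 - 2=-2*s^3 + s^2*(13 - 13*t) + s*(7*t^2 + 100*t - 3) - 42*t^2 - 132*t - 18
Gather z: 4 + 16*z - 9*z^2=-9*z^2 + 16*z + 4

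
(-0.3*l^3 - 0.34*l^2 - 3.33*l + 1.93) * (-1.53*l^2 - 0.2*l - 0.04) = 0.459*l^5 + 0.5802*l^4 + 5.1749*l^3 - 2.2733*l^2 - 0.2528*l - 0.0772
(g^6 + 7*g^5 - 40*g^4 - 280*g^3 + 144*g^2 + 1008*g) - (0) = g^6 + 7*g^5 - 40*g^4 - 280*g^3 + 144*g^2 + 1008*g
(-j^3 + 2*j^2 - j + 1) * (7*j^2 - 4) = -7*j^5 + 14*j^4 - 3*j^3 - j^2 + 4*j - 4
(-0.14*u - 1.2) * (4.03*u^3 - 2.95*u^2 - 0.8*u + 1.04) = -0.5642*u^4 - 4.423*u^3 + 3.652*u^2 + 0.8144*u - 1.248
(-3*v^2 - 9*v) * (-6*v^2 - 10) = 18*v^4 + 54*v^3 + 30*v^2 + 90*v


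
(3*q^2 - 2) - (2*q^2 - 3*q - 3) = q^2 + 3*q + 1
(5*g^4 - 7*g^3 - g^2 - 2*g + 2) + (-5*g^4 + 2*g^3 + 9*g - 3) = -5*g^3 - g^2 + 7*g - 1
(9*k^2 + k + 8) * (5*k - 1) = 45*k^3 - 4*k^2 + 39*k - 8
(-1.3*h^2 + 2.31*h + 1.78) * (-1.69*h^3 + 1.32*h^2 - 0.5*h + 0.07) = 2.197*h^5 - 5.6199*h^4 + 0.691*h^3 + 1.1036*h^2 - 0.7283*h + 0.1246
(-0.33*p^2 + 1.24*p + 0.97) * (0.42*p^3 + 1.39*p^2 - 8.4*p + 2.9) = -0.1386*p^5 + 0.0620999999999999*p^4 + 4.903*p^3 - 10.0247*p^2 - 4.552*p + 2.813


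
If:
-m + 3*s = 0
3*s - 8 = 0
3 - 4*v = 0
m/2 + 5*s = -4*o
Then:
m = 8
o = -13/3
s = 8/3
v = 3/4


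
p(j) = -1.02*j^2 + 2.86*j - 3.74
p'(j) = 2.86 - 2.04*j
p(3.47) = -6.10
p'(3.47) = -4.22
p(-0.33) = -4.79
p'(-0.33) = 3.53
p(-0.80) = -6.68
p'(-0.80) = 4.49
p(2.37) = -2.69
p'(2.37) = -1.97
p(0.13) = -3.39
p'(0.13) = 2.59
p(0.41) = -2.74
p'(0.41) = 2.02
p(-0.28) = -4.62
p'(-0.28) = 3.43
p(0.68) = -2.27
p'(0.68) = 1.47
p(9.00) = -60.62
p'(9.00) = -15.50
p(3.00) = -4.34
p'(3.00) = -3.26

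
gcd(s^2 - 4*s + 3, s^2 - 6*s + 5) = s - 1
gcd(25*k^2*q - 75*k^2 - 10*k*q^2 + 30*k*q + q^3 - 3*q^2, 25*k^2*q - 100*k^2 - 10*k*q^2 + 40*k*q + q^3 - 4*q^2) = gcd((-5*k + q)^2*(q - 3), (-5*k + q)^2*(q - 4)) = 25*k^2 - 10*k*q + q^2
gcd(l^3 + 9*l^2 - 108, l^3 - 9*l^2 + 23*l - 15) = l - 3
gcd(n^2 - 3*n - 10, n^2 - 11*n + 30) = n - 5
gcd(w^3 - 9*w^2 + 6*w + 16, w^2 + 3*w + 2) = w + 1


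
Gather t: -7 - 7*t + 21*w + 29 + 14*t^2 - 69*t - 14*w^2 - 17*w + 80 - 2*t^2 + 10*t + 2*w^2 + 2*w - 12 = 12*t^2 - 66*t - 12*w^2 + 6*w + 90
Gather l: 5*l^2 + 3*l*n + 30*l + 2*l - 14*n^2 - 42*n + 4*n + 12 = 5*l^2 + l*(3*n + 32) - 14*n^2 - 38*n + 12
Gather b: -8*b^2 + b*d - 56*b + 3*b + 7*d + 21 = -8*b^2 + b*(d - 53) + 7*d + 21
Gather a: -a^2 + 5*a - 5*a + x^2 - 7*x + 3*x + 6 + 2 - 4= -a^2 + x^2 - 4*x + 4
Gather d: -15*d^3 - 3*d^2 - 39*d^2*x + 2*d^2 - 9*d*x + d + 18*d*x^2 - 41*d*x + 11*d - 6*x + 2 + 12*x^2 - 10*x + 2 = -15*d^3 + d^2*(-39*x - 1) + d*(18*x^2 - 50*x + 12) + 12*x^2 - 16*x + 4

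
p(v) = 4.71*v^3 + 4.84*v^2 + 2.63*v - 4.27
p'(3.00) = 158.84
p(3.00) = 174.35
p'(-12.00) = 1921.19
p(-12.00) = -7477.75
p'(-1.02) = 7.46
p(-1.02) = -6.92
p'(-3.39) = 132.20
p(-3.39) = -141.06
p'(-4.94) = 299.63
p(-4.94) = -466.96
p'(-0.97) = 6.54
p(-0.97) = -6.57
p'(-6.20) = 485.77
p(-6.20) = -957.05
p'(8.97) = 1226.37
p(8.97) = 3808.12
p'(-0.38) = 0.99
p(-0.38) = -4.83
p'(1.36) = 41.93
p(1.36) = 20.11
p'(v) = 14.13*v^2 + 9.68*v + 2.63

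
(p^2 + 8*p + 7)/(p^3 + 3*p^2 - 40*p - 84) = (p + 1)/(p^2 - 4*p - 12)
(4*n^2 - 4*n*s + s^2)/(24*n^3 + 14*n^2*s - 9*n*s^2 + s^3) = (4*n^2 - 4*n*s + s^2)/(24*n^3 + 14*n^2*s - 9*n*s^2 + s^3)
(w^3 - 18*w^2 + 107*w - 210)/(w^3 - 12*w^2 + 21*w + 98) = (w^2 - 11*w + 30)/(w^2 - 5*w - 14)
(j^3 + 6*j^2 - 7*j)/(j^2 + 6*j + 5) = j*(j^2 + 6*j - 7)/(j^2 + 6*j + 5)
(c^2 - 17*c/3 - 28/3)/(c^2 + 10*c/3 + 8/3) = (c - 7)/(c + 2)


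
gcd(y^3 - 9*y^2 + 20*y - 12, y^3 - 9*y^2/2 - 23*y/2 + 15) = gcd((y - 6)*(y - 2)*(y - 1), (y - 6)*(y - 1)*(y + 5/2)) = y^2 - 7*y + 6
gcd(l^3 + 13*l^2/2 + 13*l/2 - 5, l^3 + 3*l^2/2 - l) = l^2 + 3*l/2 - 1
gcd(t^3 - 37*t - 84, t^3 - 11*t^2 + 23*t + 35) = t - 7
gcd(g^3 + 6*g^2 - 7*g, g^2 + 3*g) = g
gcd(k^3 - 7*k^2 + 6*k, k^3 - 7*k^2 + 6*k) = k^3 - 7*k^2 + 6*k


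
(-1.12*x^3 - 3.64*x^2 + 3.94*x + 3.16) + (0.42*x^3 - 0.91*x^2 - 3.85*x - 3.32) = -0.7*x^3 - 4.55*x^2 + 0.0899999999999999*x - 0.16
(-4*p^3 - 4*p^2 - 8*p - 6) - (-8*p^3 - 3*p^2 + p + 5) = 4*p^3 - p^2 - 9*p - 11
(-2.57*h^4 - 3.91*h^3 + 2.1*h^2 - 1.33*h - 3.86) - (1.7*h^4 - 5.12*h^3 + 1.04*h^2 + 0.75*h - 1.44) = -4.27*h^4 + 1.21*h^3 + 1.06*h^2 - 2.08*h - 2.42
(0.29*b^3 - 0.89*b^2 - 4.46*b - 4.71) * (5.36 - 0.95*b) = -0.2755*b^4 + 2.3999*b^3 - 0.5334*b^2 - 19.4311*b - 25.2456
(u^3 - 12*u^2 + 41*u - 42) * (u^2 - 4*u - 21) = u^5 - 16*u^4 + 68*u^3 + 46*u^2 - 693*u + 882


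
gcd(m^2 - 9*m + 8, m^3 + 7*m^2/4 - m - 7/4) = m - 1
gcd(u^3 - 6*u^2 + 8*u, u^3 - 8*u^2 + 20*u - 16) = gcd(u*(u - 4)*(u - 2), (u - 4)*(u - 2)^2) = u^2 - 6*u + 8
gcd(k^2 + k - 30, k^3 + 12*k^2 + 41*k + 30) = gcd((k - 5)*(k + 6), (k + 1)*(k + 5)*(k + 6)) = k + 6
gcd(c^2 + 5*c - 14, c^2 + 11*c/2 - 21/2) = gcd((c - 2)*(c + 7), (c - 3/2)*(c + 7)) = c + 7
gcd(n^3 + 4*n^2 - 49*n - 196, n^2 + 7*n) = n + 7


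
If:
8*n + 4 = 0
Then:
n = -1/2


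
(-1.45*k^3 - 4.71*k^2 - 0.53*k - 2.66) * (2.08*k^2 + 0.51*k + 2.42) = -3.016*k^5 - 10.5363*k^4 - 7.0135*k^3 - 17.2013*k^2 - 2.6392*k - 6.4372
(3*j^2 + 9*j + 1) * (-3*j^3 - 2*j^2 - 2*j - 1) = -9*j^5 - 33*j^4 - 27*j^3 - 23*j^2 - 11*j - 1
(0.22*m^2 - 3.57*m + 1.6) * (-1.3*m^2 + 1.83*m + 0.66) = -0.286*m^4 + 5.0436*m^3 - 8.4679*m^2 + 0.571800000000001*m + 1.056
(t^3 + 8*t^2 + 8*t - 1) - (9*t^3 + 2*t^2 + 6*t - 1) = -8*t^3 + 6*t^2 + 2*t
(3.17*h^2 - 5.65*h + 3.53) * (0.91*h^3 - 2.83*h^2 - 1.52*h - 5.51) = 2.8847*h^5 - 14.1126*h^4 + 14.3834*h^3 - 18.8686*h^2 + 25.7659*h - 19.4503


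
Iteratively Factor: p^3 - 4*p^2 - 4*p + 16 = (p + 2)*(p^2 - 6*p + 8) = (p - 4)*(p + 2)*(p - 2)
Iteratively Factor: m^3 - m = (m + 1)*(m^2 - m) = m*(m + 1)*(m - 1)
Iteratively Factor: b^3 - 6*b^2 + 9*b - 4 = (b - 1)*(b^2 - 5*b + 4) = (b - 4)*(b - 1)*(b - 1)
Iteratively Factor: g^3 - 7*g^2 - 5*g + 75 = (g - 5)*(g^2 - 2*g - 15) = (g - 5)^2*(g + 3)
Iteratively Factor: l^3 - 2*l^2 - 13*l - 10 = (l + 2)*(l^2 - 4*l - 5) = (l - 5)*(l + 2)*(l + 1)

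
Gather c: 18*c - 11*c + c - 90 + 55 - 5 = 8*c - 40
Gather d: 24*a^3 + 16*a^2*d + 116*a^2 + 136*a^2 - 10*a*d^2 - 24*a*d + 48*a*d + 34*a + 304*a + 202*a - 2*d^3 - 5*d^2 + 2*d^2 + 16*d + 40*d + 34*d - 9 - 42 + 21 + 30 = 24*a^3 + 252*a^2 + 540*a - 2*d^3 + d^2*(-10*a - 3) + d*(16*a^2 + 24*a + 90)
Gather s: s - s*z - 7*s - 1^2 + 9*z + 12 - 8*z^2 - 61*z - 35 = s*(-z - 6) - 8*z^2 - 52*z - 24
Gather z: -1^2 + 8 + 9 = 16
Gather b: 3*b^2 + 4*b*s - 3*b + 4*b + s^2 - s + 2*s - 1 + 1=3*b^2 + b*(4*s + 1) + s^2 + s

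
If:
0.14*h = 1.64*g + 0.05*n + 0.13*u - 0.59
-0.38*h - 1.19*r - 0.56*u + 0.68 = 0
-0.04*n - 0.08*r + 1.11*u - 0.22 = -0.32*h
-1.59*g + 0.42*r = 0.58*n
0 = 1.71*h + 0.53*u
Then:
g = 0.35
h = -0.07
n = -0.62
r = 0.49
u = 0.23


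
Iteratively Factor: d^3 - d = (d - 1)*(d^2 + d) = d*(d - 1)*(d + 1)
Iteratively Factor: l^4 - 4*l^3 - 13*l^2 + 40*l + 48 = (l - 4)*(l^3 - 13*l - 12) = (l - 4)^2*(l^2 + 4*l + 3) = (l - 4)^2*(l + 1)*(l + 3)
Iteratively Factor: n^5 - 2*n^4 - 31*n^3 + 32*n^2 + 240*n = (n + 4)*(n^4 - 6*n^3 - 7*n^2 + 60*n) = (n - 5)*(n + 4)*(n^3 - n^2 - 12*n) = (n - 5)*(n + 3)*(n + 4)*(n^2 - 4*n) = (n - 5)*(n - 4)*(n + 3)*(n + 4)*(n)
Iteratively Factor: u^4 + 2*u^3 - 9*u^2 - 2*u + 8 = (u + 1)*(u^3 + u^2 - 10*u + 8) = (u - 2)*(u + 1)*(u^2 + 3*u - 4) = (u - 2)*(u - 1)*(u + 1)*(u + 4)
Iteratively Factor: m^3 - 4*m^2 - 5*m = (m)*(m^2 - 4*m - 5) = m*(m + 1)*(m - 5)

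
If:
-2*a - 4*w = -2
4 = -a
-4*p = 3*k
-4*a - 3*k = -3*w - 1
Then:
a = -4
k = 49/6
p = -49/8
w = 5/2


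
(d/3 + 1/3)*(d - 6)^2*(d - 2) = d^4/3 - 13*d^3/3 + 46*d^2/3 - 4*d - 24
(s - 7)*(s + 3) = s^2 - 4*s - 21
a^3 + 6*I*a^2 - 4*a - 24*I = (a - 2)*(a + 2)*(a + 6*I)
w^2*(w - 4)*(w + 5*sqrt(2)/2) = w^4 - 4*w^3 + 5*sqrt(2)*w^3/2 - 10*sqrt(2)*w^2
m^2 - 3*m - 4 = (m - 4)*(m + 1)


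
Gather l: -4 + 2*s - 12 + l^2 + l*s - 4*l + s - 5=l^2 + l*(s - 4) + 3*s - 21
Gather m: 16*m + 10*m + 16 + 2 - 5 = 26*m + 13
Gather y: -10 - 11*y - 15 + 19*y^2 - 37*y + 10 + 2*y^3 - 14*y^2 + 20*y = 2*y^3 + 5*y^2 - 28*y - 15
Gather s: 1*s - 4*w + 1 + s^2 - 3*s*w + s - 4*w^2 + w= s^2 + s*(2 - 3*w) - 4*w^2 - 3*w + 1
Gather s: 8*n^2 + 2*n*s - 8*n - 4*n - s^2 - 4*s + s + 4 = 8*n^2 - 12*n - s^2 + s*(2*n - 3) + 4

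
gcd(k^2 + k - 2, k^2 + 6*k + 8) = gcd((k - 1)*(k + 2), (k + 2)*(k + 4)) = k + 2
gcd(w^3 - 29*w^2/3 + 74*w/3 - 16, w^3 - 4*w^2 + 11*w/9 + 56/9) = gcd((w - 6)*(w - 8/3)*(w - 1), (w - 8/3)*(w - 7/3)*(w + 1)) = w - 8/3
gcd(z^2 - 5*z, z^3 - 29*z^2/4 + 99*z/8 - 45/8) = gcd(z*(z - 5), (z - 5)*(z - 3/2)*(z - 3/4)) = z - 5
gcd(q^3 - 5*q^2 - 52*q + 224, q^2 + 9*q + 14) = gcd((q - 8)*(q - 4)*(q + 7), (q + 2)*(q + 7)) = q + 7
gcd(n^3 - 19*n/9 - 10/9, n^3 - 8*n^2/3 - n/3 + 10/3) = n^2 - 2*n/3 - 5/3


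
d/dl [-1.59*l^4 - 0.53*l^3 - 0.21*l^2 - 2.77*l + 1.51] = -6.36*l^3 - 1.59*l^2 - 0.42*l - 2.77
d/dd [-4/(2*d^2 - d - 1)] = 4*(4*d - 1)/(-2*d^2 + d + 1)^2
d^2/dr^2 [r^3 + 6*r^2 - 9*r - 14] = 6*r + 12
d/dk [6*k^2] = 12*k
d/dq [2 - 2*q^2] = -4*q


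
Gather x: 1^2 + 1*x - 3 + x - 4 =2*x - 6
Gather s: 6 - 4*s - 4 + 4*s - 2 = 0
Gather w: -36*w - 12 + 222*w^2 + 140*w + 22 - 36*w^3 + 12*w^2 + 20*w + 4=-36*w^3 + 234*w^2 + 124*w + 14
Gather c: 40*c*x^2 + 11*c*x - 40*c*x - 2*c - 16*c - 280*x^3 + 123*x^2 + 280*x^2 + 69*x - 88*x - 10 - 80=c*(40*x^2 - 29*x - 18) - 280*x^3 + 403*x^2 - 19*x - 90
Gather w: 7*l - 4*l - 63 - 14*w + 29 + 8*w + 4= 3*l - 6*w - 30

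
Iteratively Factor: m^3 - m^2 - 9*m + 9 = (m - 3)*(m^2 + 2*m - 3) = (m - 3)*(m + 3)*(m - 1)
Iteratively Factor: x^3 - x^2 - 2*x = (x)*(x^2 - x - 2) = x*(x + 1)*(x - 2)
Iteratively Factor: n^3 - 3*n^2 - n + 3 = (n - 3)*(n^2 - 1) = (n - 3)*(n - 1)*(n + 1)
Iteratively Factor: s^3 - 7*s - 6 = (s - 3)*(s^2 + 3*s + 2) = (s - 3)*(s + 2)*(s + 1)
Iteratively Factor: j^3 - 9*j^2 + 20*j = (j - 4)*(j^2 - 5*j) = (j - 5)*(j - 4)*(j)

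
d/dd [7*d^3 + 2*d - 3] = 21*d^2 + 2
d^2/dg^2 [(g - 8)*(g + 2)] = 2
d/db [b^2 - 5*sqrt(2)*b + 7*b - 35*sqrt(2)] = 2*b - 5*sqrt(2) + 7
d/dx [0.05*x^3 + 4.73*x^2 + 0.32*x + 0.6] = 0.15*x^2 + 9.46*x + 0.32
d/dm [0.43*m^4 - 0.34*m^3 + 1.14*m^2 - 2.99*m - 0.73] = 1.72*m^3 - 1.02*m^2 + 2.28*m - 2.99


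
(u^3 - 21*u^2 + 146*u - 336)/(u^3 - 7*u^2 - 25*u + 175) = (u^2 - 14*u + 48)/(u^2 - 25)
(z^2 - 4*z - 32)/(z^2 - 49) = (z^2 - 4*z - 32)/(z^2 - 49)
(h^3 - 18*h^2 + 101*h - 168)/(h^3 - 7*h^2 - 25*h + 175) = (h^2 - 11*h + 24)/(h^2 - 25)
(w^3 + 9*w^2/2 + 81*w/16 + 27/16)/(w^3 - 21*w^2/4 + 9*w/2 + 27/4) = (4*w^2 + 15*w + 9)/(4*(w^2 - 6*w + 9))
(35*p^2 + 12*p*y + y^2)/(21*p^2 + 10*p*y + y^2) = (5*p + y)/(3*p + y)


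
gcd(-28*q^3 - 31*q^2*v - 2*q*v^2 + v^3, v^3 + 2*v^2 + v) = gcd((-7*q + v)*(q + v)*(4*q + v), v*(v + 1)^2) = 1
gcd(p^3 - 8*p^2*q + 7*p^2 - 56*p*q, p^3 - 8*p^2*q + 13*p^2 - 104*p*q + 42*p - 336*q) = p^2 - 8*p*q + 7*p - 56*q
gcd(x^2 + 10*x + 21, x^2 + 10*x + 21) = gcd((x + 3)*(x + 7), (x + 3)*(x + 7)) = x^2 + 10*x + 21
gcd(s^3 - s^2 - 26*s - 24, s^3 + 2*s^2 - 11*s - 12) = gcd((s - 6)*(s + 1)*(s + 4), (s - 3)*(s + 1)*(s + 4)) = s^2 + 5*s + 4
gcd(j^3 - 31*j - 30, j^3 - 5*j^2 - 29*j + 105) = j + 5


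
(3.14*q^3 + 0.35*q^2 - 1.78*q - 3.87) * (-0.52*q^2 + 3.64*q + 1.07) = -1.6328*q^5 + 11.2476*q^4 + 5.5594*q^3 - 4.0923*q^2 - 15.9914*q - 4.1409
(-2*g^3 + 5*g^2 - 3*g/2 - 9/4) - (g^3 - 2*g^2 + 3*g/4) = -3*g^3 + 7*g^2 - 9*g/4 - 9/4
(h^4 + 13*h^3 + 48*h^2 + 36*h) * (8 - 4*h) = -4*h^5 - 44*h^4 - 88*h^3 + 240*h^2 + 288*h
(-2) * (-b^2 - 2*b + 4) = 2*b^2 + 4*b - 8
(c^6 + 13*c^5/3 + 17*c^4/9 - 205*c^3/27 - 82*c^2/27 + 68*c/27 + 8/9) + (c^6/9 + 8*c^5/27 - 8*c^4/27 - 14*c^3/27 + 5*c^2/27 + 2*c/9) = 10*c^6/9 + 125*c^5/27 + 43*c^4/27 - 73*c^3/9 - 77*c^2/27 + 74*c/27 + 8/9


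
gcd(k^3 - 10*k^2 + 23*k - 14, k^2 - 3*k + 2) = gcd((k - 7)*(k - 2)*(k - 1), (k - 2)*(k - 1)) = k^2 - 3*k + 2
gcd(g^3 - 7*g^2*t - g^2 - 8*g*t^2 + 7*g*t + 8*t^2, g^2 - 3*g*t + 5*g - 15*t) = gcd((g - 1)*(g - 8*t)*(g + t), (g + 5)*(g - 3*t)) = 1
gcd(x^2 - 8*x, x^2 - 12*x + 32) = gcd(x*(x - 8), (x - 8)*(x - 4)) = x - 8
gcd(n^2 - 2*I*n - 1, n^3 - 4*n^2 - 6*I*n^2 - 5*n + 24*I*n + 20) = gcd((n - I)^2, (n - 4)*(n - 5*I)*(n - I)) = n - I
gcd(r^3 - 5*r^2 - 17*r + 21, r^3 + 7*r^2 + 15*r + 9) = r + 3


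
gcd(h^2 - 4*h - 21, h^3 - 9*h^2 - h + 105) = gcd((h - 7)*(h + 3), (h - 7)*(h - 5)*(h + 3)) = h^2 - 4*h - 21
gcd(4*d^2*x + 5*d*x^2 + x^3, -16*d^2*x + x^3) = 4*d*x + x^2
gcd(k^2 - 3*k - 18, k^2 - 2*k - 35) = 1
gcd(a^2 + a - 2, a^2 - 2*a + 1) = a - 1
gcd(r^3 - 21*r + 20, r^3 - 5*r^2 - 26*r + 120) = r^2 + r - 20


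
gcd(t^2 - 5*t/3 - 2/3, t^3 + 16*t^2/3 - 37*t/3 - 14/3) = t^2 - 5*t/3 - 2/3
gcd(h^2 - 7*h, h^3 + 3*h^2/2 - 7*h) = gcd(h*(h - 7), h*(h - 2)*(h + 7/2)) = h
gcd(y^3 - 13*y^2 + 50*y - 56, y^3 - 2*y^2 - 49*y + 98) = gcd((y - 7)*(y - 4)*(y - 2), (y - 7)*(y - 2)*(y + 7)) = y^2 - 9*y + 14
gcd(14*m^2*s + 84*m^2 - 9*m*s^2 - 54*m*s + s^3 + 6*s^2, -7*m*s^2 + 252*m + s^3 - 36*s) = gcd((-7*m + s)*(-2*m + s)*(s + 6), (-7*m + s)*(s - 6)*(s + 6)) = -7*m*s - 42*m + s^2 + 6*s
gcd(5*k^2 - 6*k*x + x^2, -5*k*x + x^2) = -5*k + x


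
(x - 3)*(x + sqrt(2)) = x^2 - 3*x + sqrt(2)*x - 3*sqrt(2)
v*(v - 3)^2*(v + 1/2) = v^4 - 11*v^3/2 + 6*v^2 + 9*v/2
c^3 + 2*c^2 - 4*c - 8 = (c - 2)*(c + 2)^2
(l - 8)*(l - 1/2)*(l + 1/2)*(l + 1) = l^4 - 7*l^3 - 33*l^2/4 + 7*l/4 + 2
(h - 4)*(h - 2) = h^2 - 6*h + 8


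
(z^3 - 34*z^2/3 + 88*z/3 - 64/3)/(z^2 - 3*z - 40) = (3*z^2 - 10*z + 8)/(3*(z + 5))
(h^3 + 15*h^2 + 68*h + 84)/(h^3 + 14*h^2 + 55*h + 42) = (h + 2)/(h + 1)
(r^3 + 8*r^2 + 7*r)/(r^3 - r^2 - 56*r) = (r + 1)/(r - 8)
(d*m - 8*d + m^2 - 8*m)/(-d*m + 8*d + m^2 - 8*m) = (-d - m)/(d - m)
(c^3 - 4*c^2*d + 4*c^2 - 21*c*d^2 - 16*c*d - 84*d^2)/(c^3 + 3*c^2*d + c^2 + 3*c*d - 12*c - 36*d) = (c - 7*d)/(c - 3)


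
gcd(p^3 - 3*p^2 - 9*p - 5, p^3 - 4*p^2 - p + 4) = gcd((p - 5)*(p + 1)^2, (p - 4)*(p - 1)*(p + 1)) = p + 1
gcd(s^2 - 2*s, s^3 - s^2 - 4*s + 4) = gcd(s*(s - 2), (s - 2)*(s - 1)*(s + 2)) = s - 2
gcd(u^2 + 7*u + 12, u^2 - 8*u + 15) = 1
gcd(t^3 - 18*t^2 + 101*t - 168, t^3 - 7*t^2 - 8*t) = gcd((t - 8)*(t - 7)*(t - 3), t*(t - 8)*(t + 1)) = t - 8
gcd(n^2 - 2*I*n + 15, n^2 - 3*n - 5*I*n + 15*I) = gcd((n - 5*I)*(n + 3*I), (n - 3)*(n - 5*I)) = n - 5*I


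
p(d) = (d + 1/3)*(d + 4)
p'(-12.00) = -19.67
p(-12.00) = 93.33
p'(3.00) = 10.33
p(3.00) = 23.33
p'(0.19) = 4.71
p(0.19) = 2.19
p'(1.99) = 8.31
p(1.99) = 13.92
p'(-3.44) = -2.55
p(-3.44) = -1.74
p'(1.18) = 6.69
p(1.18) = 7.84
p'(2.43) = 9.19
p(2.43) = 17.77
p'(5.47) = 15.27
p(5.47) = 54.96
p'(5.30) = 14.93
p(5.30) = 52.39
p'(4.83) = 13.99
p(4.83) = 45.59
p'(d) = 2*d + 13/3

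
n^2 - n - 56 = (n - 8)*(n + 7)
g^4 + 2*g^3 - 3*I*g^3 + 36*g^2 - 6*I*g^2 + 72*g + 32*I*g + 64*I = (g + 2)*(g - 8*I)*(g + I)*(g + 4*I)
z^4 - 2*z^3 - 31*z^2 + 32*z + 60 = (z - 6)*(z - 2)*(z + 1)*(z + 5)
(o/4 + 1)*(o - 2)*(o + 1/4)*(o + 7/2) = o^4/4 + 23*o^3/16 + 3*o^2/32 - 113*o/16 - 7/4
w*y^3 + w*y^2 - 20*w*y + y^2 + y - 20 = (y - 4)*(y + 5)*(w*y + 1)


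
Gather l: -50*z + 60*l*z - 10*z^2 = 60*l*z - 10*z^2 - 50*z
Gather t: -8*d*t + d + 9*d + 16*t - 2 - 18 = 10*d + t*(16 - 8*d) - 20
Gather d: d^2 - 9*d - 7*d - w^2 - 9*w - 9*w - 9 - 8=d^2 - 16*d - w^2 - 18*w - 17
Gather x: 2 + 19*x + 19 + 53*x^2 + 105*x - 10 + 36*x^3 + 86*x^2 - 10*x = 36*x^3 + 139*x^2 + 114*x + 11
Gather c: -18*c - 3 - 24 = -18*c - 27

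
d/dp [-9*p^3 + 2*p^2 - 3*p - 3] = -27*p^2 + 4*p - 3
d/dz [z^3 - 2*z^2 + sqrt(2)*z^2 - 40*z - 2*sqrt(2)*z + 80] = 3*z^2 - 4*z + 2*sqrt(2)*z - 40 - 2*sqrt(2)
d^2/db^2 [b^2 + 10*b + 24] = 2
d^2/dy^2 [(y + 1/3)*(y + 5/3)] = 2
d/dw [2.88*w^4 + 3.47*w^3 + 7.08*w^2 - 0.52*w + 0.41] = 11.52*w^3 + 10.41*w^2 + 14.16*w - 0.52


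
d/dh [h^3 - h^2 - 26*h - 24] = 3*h^2 - 2*h - 26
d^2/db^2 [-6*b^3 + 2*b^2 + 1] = 4 - 36*b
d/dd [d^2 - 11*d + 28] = 2*d - 11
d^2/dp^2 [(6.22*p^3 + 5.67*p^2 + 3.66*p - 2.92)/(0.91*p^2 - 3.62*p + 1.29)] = (-2.8421709430404e-14*p^4 + 191.83334*p^3 - 228.721326*p^2 + 94.039752*p - 16.62029)/(0.753571*p^6 - 8.993166*p^5 + 38.979759*p^4 - 72.935036*p^3 + 55.257021*p^2 - 18.072126*p + 2.146689)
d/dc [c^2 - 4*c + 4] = 2*c - 4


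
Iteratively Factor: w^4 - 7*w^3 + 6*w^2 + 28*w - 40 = (w - 2)*(w^3 - 5*w^2 - 4*w + 20) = (w - 2)*(w + 2)*(w^2 - 7*w + 10) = (w - 5)*(w - 2)*(w + 2)*(w - 2)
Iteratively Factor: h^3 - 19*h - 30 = (h + 3)*(h^2 - 3*h - 10) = (h + 2)*(h + 3)*(h - 5)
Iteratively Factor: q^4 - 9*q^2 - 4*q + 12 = (q - 1)*(q^3 + q^2 - 8*q - 12) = (q - 1)*(q + 2)*(q^2 - q - 6) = (q - 3)*(q - 1)*(q + 2)*(q + 2)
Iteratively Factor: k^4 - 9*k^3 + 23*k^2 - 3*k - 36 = (k - 3)*(k^3 - 6*k^2 + 5*k + 12) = (k - 3)^2*(k^2 - 3*k - 4) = (k - 4)*(k - 3)^2*(k + 1)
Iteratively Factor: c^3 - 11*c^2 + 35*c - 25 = (c - 1)*(c^2 - 10*c + 25) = (c - 5)*(c - 1)*(c - 5)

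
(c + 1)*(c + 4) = c^2 + 5*c + 4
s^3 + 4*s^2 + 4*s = s*(s + 2)^2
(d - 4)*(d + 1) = d^2 - 3*d - 4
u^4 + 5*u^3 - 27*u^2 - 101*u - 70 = (u - 5)*(u + 1)*(u + 2)*(u + 7)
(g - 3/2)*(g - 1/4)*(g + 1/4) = g^3 - 3*g^2/2 - g/16 + 3/32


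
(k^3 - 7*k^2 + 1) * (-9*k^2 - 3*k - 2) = -9*k^5 + 60*k^4 + 19*k^3 + 5*k^2 - 3*k - 2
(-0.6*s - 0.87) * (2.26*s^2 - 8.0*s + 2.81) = -1.356*s^3 + 2.8338*s^2 + 5.274*s - 2.4447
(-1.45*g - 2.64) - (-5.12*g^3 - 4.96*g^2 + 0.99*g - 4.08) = 5.12*g^3 + 4.96*g^2 - 2.44*g + 1.44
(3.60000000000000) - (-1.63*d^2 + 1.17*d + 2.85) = 1.63*d^2 - 1.17*d + 0.75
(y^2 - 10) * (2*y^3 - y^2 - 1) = 2*y^5 - y^4 - 20*y^3 + 9*y^2 + 10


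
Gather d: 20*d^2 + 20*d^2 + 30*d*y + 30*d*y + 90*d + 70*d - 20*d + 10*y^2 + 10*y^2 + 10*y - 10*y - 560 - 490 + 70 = 40*d^2 + d*(60*y + 140) + 20*y^2 - 980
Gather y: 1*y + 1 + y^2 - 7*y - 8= y^2 - 6*y - 7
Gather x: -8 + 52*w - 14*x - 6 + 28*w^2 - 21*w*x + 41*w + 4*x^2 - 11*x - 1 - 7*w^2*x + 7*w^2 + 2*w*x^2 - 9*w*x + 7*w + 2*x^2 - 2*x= 35*w^2 + 100*w + x^2*(2*w + 6) + x*(-7*w^2 - 30*w - 27) - 15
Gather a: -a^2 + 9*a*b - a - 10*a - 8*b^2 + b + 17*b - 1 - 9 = -a^2 + a*(9*b - 11) - 8*b^2 + 18*b - 10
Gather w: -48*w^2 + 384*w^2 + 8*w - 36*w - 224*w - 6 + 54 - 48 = 336*w^2 - 252*w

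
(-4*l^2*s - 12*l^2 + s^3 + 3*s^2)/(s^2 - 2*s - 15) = (-4*l^2 + s^2)/(s - 5)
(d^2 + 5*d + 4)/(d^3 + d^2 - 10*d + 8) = (d + 1)/(d^2 - 3*d + 2)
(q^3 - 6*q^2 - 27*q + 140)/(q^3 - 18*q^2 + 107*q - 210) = (q^2 + q - 20)/(q^2 - 11*q + 30)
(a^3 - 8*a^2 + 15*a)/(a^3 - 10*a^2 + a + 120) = a*(a - 3)/(a^2 - 5*a - 24)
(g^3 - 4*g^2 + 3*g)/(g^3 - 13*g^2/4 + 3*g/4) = 4*(g - 1)/(4*g - 1)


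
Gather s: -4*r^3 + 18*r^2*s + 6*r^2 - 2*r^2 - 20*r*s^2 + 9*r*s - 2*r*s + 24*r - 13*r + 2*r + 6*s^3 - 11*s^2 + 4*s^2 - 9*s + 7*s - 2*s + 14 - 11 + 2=-4*r^3 + 4*r^2 + 13*r + 6*s^3 + s^2*(-20*r - 7) + s*(18*r^2 + 7*r - 4) + 5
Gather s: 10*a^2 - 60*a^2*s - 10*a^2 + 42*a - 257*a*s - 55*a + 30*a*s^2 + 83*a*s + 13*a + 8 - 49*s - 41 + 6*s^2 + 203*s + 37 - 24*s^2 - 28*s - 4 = s^2*(30*a - 18) + s*(-60*a^2 - 174*a + 126)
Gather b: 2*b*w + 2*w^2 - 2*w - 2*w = 2*b*w + 2*w^2 - 4*w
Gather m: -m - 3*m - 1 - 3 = -4*m - 4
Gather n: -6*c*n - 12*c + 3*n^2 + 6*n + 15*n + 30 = -12*c + 3*n^2 + n*(21 - 6*c) + 30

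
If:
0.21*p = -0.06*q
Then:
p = -0.285714285714286*q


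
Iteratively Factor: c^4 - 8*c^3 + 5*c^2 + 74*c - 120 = (c + 3)*(c^3 - 11*c^2 + 38*c - 40) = (c - 5)*(c + 3)*(c^2 - 6*c + 8) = (c - 5)*(c - 4)*(c + 3)*(c - 2)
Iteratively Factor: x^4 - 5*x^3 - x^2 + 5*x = (x - 1)*(x^3 - 4*x^2 - 5*x) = x*(x - 1)*(x^2 - 4*x - 5) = x*(x - 1)*(x + 1)*(x - 5)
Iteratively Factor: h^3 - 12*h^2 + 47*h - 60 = (h - 4)*(h^2 - 8*h + 15) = (h - 5)*(h - 4)*(h - 3)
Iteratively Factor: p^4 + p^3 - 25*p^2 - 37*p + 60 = (p + 4)*(p^3 - 3*p^2 - 13*p + 15) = (p - 1)*(p + 4)*(p^2 - 2*p - 15) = (p - 5)*(p - 1)*(p + 4)*(p + 3)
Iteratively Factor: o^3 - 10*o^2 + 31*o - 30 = (o - 2)*(o^2 - 8*o + 15) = (o - 3)*(o - 2)*(o - 5)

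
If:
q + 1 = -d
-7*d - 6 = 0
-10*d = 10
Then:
No Solution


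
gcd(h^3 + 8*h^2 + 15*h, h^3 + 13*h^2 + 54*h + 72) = h + 3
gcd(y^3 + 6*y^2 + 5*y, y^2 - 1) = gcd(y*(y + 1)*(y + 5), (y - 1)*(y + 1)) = y + 1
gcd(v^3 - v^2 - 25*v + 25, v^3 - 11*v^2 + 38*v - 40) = v - 5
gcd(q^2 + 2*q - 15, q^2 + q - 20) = q + 5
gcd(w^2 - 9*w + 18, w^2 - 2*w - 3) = w - 3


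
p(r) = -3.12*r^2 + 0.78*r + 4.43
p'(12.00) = -74.10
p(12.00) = -435.49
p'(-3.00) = 19.50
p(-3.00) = -25.99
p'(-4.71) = 30.17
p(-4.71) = -68.46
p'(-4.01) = 25.80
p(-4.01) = -48.87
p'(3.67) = -22.12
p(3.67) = -34.73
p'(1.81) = -10.51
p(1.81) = -4.38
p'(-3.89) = 25.05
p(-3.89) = -45.82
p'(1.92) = -11.20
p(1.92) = -5.57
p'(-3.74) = 24.12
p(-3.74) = -42.13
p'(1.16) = -6.46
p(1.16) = 1.14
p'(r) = 0.78 - 6.24*r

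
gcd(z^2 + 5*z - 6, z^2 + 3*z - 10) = 1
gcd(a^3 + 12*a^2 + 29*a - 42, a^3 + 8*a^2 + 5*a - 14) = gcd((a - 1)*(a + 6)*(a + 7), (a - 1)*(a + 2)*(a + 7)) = a^2 + 6*a - 7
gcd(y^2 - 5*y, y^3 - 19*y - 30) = y - 5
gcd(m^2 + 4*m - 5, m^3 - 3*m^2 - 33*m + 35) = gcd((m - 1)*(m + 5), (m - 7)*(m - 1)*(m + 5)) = m^2 + 4*m - 5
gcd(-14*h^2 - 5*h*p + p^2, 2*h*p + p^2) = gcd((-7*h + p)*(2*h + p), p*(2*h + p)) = 2*h + p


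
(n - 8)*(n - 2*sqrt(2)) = n^2 - 8*n - 2*sqrt(2)*n + 16*sqrt(2)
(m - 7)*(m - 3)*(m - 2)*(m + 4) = m^4 - 8*m^3 - 7*m^2 + 122*m - 168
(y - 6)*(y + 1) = y^2 - 5*y - 6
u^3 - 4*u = u*(u - 2)*(u + 2)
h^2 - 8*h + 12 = (h - 6)*(h - 2)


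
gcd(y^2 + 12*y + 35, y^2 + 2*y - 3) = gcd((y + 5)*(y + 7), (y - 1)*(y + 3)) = 1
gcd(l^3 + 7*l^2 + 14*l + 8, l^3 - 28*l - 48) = l^2 + 6*l + 8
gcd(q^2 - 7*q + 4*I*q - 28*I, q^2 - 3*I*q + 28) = q + 4*I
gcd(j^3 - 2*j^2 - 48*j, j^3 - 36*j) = j^2 + 6*j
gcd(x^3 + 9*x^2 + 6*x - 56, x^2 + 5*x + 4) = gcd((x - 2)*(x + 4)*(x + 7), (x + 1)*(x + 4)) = x + 4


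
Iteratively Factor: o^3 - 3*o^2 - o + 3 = (o - 1)*(o^2 - 2*o - 3) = (o - 3)*(o - 1)*(o + 1)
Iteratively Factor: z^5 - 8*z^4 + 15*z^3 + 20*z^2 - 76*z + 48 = (z - 2)*(z^4 - 6*z^3 + 3*z^2 + 26*z - 24) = (z - 3)*(z - 2)*(z^3 - 3*z^2 - 6*z + 8) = (z - 3)*(z - 2)*(z - 1)*(z^2 - 2*z - 8) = (z - 3)*(z - 2)*(z - 1)*(z + 2)*(z - 4)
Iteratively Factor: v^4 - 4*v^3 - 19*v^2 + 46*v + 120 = (v + 3)*(v^3 - 7*v^2 + 2*v + 40) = (v + 2)*(v + 3)*(v^2 - 9*v + 20) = (v - 4)*(v + 2)*(v + 3)*(v - 5)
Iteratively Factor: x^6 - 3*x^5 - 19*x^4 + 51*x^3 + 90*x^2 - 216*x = (x)*(x^5 - 3*x^4 - 19*x^3 + 51*x^2 + 90*x - 216) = x*(x - 4)*(x^4 + x^3 - 15*x^2 - 9*x + 54) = x*(x - 4)*(x + 3)*(x^3 - 2*x^2 - 9*x + 18) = x*(x - 4)*(x - 2)*(x + 3)*(x^2 - 9) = x*(x - 4)*(x - 2)*(x + 3)^2*(x - 3)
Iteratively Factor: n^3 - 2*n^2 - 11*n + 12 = (n - 1)*(n^2 - n - 12) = (n - 1)*(n + 3)*(n - 4)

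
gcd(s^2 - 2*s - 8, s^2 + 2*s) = s + 2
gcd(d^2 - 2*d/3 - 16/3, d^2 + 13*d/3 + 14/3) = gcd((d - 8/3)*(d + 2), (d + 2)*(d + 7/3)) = d + 2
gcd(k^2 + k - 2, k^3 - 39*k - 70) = k + 2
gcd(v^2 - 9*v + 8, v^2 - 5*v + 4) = v - 1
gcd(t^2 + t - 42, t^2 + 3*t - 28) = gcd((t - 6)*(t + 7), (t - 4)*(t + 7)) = t + 7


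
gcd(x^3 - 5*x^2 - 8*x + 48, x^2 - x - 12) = x^2 - x - 12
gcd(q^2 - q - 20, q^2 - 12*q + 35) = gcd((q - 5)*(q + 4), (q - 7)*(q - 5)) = q - 5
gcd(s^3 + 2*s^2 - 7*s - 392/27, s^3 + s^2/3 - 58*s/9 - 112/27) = s^2 - s/3 - 56/9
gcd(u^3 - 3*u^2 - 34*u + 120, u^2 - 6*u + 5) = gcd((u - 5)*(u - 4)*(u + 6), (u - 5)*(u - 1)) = u - 5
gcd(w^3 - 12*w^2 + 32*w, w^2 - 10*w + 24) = w - 4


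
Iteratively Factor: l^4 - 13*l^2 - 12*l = (l)*(l^3 - 13*l - 12) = l*(l + 3)*(l^2 - 3*l - 4) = l*(l + 1)*(l + 3)*(l - 4)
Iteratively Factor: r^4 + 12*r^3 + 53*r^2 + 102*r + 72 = (r + 3)*(r^3 + 9*r^2 + 26*r + 24) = (r + 3)^2*(r^2 + 6*r + 8) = (r + 2)*(r + 3)^2*(r + 4)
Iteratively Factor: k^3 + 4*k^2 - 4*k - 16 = (k + 4)*(k^2 - 4) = (k - 2)*(k + 4)*(k + 2)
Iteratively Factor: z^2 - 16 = (z - 4)*(z + 4)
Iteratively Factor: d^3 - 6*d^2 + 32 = (d + 2)*(d^2 - 8*d + 16) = (d - 4)*(d + 2)*(d - 4)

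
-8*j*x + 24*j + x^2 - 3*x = (-8*j + x)*(x - 3)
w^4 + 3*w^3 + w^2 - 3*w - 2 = (w - 1)*(w + 1)^2*(w + 2)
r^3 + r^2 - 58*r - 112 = (r - 8)*(r + 2)*(r + 7)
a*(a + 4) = a^2 + 4*a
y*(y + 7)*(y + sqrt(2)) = y^3 + sqrt(2)*y^2 + 7*y^2 + 7*sqrt(2)*y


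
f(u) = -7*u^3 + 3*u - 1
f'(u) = 3 - 21*u^2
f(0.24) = -0.38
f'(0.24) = 1.79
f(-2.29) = 76.19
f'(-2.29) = -107.13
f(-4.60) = 666.55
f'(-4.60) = -441.36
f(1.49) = -19.69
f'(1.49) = -43.62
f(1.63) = -26.43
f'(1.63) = -52.79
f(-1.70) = 28.29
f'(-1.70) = -57.69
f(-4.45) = 602.50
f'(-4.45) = -412.85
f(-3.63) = 322.94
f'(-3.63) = -273.71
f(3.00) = -181.00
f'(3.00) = -186.00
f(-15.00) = 23579.00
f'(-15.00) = -4722.00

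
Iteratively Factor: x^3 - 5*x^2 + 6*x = (x - 3)*(x^2 - 2*x) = x*(x - 3)*(x - 2)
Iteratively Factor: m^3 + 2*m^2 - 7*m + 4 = (m - 1)*(m^2 + 3*m - 4) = (m - 1)^2*(m + 4)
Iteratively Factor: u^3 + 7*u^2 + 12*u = (u)*(u^2 + 7*u + 12) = u*(u + 3)*(u + 4)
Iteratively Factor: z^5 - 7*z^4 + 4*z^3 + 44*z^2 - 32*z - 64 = (z - 2)*(z^4 - 5*z^3 - 6*z^2 + 32*z + 32) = (z - 2)*(z + 2)*(z^3 - 7*z^2 + 8*z + 16) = (z - 2)*(z + 1)*(z + 2)*(z^2 - 8*z + 16) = (z - 4)*(z - 2)*(z + 1)*(z + 2)*(z - 4)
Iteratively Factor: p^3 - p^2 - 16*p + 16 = (p - 1)*(p^2 - 16) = (p - 4)*(p - 1)*(p + 4)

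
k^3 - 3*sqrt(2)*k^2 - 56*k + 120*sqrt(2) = (k - 6*sqrt(2))*(k - 2*sqrt(2))*(k + 5*sqrt(2))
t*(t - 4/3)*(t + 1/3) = t^3 - t^2 - 4*t/9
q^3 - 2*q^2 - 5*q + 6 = (q - 3)*(q - 1)*(q + 2)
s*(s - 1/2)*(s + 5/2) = s^3 + 2*s^2 - 5*s/4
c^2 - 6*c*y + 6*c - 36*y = (c + 6)*(c - 6*y)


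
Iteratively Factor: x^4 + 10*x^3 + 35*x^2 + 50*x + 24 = (x + 3)*(x^3 + 7*x^2 + 14*x + 8) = (x + 3)*(x + 4)*(x^2 + 3*x + 2) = (x + 1)*(x + 3)*(x + 4)*(x + 2)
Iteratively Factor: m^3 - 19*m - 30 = (m + 2)*(m^2 - 2*m - 15) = (m - 5)*(m + 2)*(m + 3)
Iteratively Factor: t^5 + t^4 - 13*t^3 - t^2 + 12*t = (t + 1)*(t^4 - 13*t^2 + 12*t) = (t - 1)*(t + 1)*(t^3 + t^2 - 12*t) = t*(t - 1)*(t + 1)*(t^2 + t - 12) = t*(t - 1)*(t + 1)*(t + 4)*(t - 3)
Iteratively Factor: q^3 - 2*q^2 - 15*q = (q + 3)*(q^2 - 5*q) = (q - 5)*(q + 3)*(q)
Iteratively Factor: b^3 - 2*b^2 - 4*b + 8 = (b - 2)*(b^2 - 4) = (b - 2)^2*(b + 2)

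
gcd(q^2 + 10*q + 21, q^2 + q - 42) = q + 7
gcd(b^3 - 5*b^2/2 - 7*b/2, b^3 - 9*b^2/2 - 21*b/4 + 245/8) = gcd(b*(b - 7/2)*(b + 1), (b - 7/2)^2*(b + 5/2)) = b - 7/2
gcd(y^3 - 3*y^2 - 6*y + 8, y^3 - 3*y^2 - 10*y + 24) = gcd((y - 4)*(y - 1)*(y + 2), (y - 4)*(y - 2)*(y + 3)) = y - 4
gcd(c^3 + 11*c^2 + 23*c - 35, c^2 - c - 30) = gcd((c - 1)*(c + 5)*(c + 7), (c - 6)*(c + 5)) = c + 5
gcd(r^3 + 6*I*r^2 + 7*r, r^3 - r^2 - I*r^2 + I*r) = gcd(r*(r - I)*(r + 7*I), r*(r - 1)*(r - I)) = r^2 - I*r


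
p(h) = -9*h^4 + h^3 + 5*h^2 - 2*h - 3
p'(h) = -36*h^3 + 3*h^2 + 10*h - 2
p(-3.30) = -1045.22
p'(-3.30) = 1291.40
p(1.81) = -80.91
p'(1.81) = -187.54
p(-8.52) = -47665.77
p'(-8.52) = 22395.50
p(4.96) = -5215.04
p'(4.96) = -4271.46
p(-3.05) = -757.59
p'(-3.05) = 1016.82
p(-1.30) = -19.85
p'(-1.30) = 69.16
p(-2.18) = -188.51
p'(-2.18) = 363.43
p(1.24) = -17.16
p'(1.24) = -53.63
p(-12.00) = -187611.00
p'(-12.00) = 62518.00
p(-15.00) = -457848.00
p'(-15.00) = 122023.00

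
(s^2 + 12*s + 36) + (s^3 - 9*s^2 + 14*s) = s^3 - 8*s^2 + 26*s + 36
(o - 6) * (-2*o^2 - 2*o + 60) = -2*o^3 + 10*o^2 + 72*o - 360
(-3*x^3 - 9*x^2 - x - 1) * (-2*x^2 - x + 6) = 6*x^5 + 21*x^4 - 7*x^3 - 51*x^2 - 5*x - 6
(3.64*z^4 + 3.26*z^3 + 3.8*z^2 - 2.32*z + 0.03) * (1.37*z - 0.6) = 4.9868*z^5 + 2.2822*z^4 + 3.25*z^3 - 5.4584*z^2 + 1.4331*z - 0.018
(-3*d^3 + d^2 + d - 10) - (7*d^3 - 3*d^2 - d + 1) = -10*d^3 + 4*d^2 + 2*d - 11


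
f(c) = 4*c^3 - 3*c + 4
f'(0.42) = -0.88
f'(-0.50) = 0.00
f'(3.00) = 105.00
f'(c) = 12*c^2 - 3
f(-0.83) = 4.20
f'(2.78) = 89.74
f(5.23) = 560.53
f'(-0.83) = 5.27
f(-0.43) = 4.97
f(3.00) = 103.00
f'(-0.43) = -0.78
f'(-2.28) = 59.38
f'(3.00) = 105.00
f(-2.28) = -36.57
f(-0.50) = 5.00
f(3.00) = 103.00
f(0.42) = 3.04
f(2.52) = 60.45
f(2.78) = 81.60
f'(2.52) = 73.20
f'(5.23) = 325.23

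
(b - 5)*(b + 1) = b^2 - 4*b - 5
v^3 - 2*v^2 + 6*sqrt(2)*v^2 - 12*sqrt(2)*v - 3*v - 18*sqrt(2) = (v - 3)*(v + 1)*(v + 6*sqrt(2))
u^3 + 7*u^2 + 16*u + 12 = (u + 2)^2*(u + 3)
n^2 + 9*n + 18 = (n + 3)*(n + 6)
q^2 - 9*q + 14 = (q - 7)*(q - 2)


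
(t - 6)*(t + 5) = t^2 - t - 30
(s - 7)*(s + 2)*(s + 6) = s^3 + s^2 - 44*s - 84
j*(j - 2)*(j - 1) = j^3 - 3*j^2 + 2*j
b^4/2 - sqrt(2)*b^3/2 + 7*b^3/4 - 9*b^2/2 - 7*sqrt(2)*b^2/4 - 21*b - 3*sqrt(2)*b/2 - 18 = (b/2 + 1)*(b + 3/2)*(b - 3*sqrt(2))*(b + 2*sqrt(2))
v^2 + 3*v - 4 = (v - 1)*(v + 4)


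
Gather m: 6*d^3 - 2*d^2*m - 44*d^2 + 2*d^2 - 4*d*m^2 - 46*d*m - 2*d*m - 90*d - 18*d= 6*d^3 - 42*d^2 - 4*d*m^2 - 108*d + m*(-2*d^2 - 48*d)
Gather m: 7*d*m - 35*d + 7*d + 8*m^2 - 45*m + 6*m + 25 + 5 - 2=-28*d + 8*m^2 + m*(7*d - 39) + 28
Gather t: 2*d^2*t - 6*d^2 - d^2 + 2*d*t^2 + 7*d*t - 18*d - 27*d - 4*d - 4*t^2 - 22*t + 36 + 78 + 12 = -7*d^2 - 49*d + t^2*(2*d - 4) + t*(2*d^2 + 7*d - 22) + 126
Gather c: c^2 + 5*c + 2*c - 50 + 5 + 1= c^2 + 7*c - 44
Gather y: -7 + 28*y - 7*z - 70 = 28*y - 7*z - 77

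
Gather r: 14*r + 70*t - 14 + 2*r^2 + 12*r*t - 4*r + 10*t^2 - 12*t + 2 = 2*r^2 + r*(12*t + 10) + 10*t^2 + 58*t - 12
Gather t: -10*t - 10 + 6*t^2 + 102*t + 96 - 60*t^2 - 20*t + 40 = -54*t^2 + 72*t + 126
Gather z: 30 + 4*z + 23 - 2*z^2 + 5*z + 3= -2*z^2 + 9*z + 56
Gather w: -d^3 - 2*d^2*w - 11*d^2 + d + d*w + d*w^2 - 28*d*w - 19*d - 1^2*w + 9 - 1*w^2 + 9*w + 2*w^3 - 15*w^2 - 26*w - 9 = -d^3 - 11*d^2 - 18*d + 2*w^3 + w^2*(d - 16) + w*(-2*d^2 - 27*d - 18)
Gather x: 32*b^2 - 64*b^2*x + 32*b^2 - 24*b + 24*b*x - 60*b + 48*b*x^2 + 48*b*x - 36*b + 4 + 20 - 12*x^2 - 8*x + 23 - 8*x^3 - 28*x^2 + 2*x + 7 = 64*b^2 - 120*b - 8*x^3 + x^2*(48*b - 40) + x*(-64*b^2 + 72*b - 6) + 54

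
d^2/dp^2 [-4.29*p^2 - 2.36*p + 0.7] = -8.58000000000000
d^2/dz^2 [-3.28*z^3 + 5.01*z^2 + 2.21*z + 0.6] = 10.02 - 19.68*z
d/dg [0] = 0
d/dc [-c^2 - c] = -2*c - 1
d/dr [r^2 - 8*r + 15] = 2*r - 8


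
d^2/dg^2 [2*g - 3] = 0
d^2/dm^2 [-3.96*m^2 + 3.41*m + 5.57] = -7.92000000000000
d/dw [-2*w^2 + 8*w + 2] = 8 - 4*w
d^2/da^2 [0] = 0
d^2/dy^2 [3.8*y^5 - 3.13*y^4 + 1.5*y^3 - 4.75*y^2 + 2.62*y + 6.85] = 76.0*y^3 - 37.56*y^2 + 9.0*y - 9.5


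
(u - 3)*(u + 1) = u^2 - 2*u - 3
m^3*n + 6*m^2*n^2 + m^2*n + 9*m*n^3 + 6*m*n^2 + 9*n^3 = (m + 3*n)^2*(m*n + n)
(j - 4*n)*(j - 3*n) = j^2 - 7*j*n + 12*n^2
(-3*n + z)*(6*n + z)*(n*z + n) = -18*n^3*z - 18*n^3 + 3*n^2*z^2 + 3*n^2*z + n*z^3 + n*z^2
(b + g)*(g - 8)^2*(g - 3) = b*g^3 - 19*b*g^2 + 112*b*g - 192*b + g^4 - 19*g^3 + 112*g^2 - 192*g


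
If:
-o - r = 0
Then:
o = -r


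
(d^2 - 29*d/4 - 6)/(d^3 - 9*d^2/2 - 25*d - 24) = (4*d + 3)/(2*(2*d^2 + 7*d + 6))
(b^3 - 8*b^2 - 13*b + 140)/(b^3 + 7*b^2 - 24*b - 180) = (b^2 - 3*b - 28)/(b^2 + 12*b + 36)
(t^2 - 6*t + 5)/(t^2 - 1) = (t - 5)/(t + 1)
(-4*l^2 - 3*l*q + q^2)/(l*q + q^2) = (-4*l + q)/q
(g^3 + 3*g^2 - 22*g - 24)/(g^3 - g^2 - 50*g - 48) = (g - 4)/(g - 8)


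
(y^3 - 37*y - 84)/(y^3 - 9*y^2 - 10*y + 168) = (y + 3)/(y - 6)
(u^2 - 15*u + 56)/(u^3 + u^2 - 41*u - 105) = (u - 8)/(u^2 + 8*u + 15)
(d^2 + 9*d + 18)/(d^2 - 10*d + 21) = (d^2 + 9*d + 18)/(d^2 - 10*d + 21)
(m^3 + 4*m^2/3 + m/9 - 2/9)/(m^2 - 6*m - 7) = (m^2 + m/3 - 2/9)/(m - 7)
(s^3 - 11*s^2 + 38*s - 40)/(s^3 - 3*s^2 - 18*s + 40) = (s - 4)/(s + 4)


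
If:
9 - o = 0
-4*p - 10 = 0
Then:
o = 9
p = -5/2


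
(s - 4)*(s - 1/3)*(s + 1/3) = s^3 - 4*s^2 - s/9 + 4/9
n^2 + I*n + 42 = (n - 6*I)*(n + 7*I)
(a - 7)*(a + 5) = a^2 - 2*a - 35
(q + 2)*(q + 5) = q^2 + 7*q + 10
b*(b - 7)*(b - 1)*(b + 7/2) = b^4 - 9*b^3/2 - 21*b^2 + 49*b/2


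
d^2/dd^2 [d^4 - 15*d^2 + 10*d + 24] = 12*d^2 - 30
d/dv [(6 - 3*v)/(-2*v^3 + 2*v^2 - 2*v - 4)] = 3*(v^3 - v^2 + v - (v - 2)*(3*v^2 - 2*v + 1) + 2)/(2*(v^3 - v^2 + v + 2)^2)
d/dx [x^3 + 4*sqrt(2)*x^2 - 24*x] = 3*x^2 + 8*sqrt(2)*x - 24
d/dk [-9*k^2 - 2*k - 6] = -18*k - 2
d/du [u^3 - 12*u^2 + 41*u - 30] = 3*u^2 - 24*u + 41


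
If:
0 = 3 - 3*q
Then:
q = 1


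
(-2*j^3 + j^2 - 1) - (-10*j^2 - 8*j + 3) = -2*j^3 + 11*j^2 + 8*j - 4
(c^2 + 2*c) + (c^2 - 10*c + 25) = 2*c^2 - 8*c + 25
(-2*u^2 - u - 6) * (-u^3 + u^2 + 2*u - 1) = 2*u^5 - u^4 + u^3 - 6*u^2 - 11*u + 6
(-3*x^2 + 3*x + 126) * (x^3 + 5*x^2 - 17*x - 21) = -3*x^5 - 12*x^4 + 192*x^3 + 642*x^2 - 2205*x - 2646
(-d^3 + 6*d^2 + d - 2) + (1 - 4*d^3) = -5*d^3 + 6*d^2 + d - 1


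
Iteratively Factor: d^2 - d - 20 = (d - 5)*(d + 4)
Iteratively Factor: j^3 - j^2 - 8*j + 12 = (j - 2)*(j^2 + j - 6) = (j - 2)^2*(j + 3)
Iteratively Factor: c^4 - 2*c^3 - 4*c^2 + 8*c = (c - 2)*(c^3 - 4*c) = (c - 2)^2*(c^2 + 2*c) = (c - 2)^2*(c + 2)*(c)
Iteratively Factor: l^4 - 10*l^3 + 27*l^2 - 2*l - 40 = (l - 4)*(l^3 - 6*l^2 + 3*l + 10) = (l - 4)*(l - 2)*(l^2 - 4*l - 5) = (l - 5)*(l - 4)*(l - 2)*(l + 1)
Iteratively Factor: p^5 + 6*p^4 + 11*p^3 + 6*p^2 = (p)*(p^4 + 6*p^3 + 11*p^2 + 6*p) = p*(p + 3)*(p^3 + 3*p^2 + 2*p) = p*(p + 1)*(p + 3)*(p^2 + 2*p) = p*(p + 1)*(p + 2)*(p + 3)*(p)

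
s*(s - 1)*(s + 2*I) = s^3 - s^2 + 2*I*s^2 - 2*I*s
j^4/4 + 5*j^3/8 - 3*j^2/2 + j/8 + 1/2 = (j/4 + 1)*(j - 1)^2*(j + 1/2)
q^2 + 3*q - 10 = (q - 2)*(q + 5)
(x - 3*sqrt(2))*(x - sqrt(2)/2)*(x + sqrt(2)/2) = x^3 - 3*sqrt(2)*x^2 - x/2 + 3*sqrt(2)/2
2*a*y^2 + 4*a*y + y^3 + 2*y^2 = y*(2*a + y)*(y + 2)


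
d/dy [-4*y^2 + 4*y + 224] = 4 - 8*y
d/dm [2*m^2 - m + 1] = 4*m - 1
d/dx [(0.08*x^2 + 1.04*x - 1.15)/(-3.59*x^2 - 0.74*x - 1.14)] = (3.6744*x^2 - 8.4394*x - 2.0366)/(12.8881*x^4 + 5.3132*x^3 + 8.7328*x^2 + 1.6872*x + 1.2996)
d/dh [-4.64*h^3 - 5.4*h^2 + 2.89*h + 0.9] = -13.92*h^2 - 10.8*h + 2.89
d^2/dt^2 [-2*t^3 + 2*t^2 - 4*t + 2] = 4 - 12*t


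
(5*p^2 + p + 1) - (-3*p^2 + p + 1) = 8*p^2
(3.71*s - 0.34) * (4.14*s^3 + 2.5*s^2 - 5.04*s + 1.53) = 15.3594*s^4 + 7.8674*s^3 - 19.5484*s^2 + 7.3899*s - 0.5202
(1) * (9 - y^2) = 9 - y^2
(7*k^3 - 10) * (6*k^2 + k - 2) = 42*k^5 + 7*k^4 - 14*k^3 - 60*k^2 - 10*k + 20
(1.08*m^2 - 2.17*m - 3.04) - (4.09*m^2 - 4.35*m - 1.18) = -3.01*m^2 + 2.18*m - 1.86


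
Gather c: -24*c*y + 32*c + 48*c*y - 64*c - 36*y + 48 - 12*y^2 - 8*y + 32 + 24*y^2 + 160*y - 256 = c*(24*y - 32) + 12*y^2 + 116*y - 176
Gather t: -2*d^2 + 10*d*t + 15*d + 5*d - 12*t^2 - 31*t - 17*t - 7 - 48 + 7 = -2*d^2 + 20*d - 12*t^2 + t*(10*d - 48) - 48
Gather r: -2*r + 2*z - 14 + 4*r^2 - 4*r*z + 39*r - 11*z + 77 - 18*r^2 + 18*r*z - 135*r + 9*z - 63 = -14*r^2 + r*(14*z - 98)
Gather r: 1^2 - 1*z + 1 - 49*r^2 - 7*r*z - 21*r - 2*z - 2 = -49*r^2 + r*(-7*z - 21) - 3*z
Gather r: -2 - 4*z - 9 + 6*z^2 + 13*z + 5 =6*z^2 + 9*z - 6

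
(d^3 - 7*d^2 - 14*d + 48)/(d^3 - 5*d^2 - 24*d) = (d - 2)/d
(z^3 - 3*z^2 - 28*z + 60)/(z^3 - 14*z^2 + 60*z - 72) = (z + 5)/(z - 6)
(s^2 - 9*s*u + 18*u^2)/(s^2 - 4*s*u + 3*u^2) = (s - 6*u)/(s - u)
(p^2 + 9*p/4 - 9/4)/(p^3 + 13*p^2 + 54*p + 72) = (p - 3/4)/(p^2 + 10*p + 24)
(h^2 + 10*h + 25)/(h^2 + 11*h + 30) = (h + 5)/(h + 6)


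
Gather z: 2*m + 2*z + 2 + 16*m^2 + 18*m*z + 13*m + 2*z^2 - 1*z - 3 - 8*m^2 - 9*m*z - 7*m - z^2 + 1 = 8*m^2 + 8*m + z^2 + z*(9*m + 1)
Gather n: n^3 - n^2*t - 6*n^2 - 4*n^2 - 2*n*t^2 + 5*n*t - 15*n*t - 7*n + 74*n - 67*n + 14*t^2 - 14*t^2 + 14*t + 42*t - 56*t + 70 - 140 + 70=n^3 + n^2*(-t - 10) + n*(-2*t^2 - 10*t)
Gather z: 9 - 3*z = 9 - 3*z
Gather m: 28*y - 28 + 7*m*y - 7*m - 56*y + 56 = m*(7*y - 7) - 28*y + 28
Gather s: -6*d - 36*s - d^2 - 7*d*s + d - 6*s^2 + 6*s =-d^2 - 5*d - 6*s^2 + s*(-7*d - 30)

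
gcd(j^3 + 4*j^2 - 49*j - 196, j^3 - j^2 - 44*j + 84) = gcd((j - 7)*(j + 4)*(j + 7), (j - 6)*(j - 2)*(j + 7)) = j + 7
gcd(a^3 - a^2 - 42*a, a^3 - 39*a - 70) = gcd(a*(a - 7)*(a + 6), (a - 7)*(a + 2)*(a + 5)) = a - 7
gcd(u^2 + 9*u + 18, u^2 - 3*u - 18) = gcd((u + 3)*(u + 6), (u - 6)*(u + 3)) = u + 3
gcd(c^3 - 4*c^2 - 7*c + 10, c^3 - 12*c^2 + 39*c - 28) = c - 1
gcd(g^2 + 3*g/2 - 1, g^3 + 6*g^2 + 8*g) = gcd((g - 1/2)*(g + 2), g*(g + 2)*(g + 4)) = g + 2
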